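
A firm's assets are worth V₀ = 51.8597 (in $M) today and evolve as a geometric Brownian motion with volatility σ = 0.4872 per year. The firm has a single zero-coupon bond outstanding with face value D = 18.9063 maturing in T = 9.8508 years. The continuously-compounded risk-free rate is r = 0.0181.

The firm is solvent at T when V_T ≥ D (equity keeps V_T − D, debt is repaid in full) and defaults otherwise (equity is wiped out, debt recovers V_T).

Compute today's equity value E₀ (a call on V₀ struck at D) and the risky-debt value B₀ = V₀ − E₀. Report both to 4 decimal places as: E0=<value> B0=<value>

E0=40.6778 B0=11.1819

Equity is a call on the firm's assets struck at D = 18.9063:
d₁ = [ln(V₀/D) + (r + σ²/2)T] / (σ√T)
   = [ln(51.8597/18.9063) + (0.0181 + 0.5·0.4872²)·9.8508] / (0.4872·√9.8508)
   = [1.009047 + 1.347411] / 1.529125 = 1.541050
d₂ = d₁ − σ√T = 1.541050 − 1.529125 = 0.011925
N(d₁) = 0.938348,  N(d₂) = 0.504757,  e^(−rT) = 0.836692
E₀ = V₀·N(d₁) − D·e^(−rT)·N(d₂)
   = 51.8597·0.938348 − 18.9063·0.836692·0.504757 = 40.677803
B₀ = V₀ − E₀ = 51.8597 − 40.677803 = 11.181897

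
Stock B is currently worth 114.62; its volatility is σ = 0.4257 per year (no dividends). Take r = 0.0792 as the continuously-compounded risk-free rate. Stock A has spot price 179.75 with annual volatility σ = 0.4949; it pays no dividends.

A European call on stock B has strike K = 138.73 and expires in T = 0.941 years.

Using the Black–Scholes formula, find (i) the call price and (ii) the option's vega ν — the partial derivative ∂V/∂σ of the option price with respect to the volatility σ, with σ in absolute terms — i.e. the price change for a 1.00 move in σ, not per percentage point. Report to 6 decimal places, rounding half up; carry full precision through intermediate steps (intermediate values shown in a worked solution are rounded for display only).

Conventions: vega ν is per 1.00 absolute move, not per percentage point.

price = 13.606468
ν = 44.231575

σ√T = 0.4257·√0.941 = 0.412951
d₁ = (ln(S/K) + (r+σ²/2)T) / (σ√T) = (ln(114.62/138.73) + (0.0792+0.4257²/2)·0.941) / 0.412951 = (-0.190907 + 0.159791) / 0.412951 = -0.075350
d₂ = d₁ − σ√T = -0.075350 − 0.412951 = -0.488301
e^{−rT} = 0.928182
N(d₁) = 0.469968,  N(d₂) = 0.312668
Call price V = S·N(d₁) − K·e^{−rT}·N(d₂) = 53.867746 − 40.261278 = 13.606468
φ(d₁) = (1/√(2π))·e^{−d₁²/2} = 0.397811
ν = S·φ(d₁)·√T = 44.231575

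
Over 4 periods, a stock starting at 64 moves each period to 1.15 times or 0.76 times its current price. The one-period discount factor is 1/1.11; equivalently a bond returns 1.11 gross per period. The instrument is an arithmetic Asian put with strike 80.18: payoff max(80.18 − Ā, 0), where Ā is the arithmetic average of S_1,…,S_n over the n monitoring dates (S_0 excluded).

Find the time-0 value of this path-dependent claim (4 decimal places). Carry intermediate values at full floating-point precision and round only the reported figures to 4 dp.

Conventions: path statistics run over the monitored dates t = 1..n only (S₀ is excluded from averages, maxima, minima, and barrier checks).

Risk-neutral up-probability p* = (R−d)/(u−d) = (1.11−0.76)/(1.15−0.76) = 0.8974; the claim prices as the p*-weighted sum of path payoffs discounted by R^4.
Enumerate all 2^4 = 16 price paths (U = up ×1.15, D = down ×0.76); each path with k up-moves has probability p*^k·(1−p*)^(4−k).
DDDD: Ā=33.7632, payoff=46.4168, prob=0.000111
UDDD: Ā=51.0890, payoff=29.0910, prob=0.000968
DUDD: Ā=44.8490, payoff=35.3310, prob=0.000968
UUDD: Ā=67.8636, payoff=12.3164, prob=0.008472
DDUD: Ā=40.1066, payoff=40.0734, prob=0.000968
UDUD: Ā=60.6876, payoff=19.4924, prob=0.008472
DUUD: Ā=54.4476, payoff=25.7324, prob=0.008472
UUUD: Ā=82.3878, payoff=0.0000, prob=0.074132
DDDU: Ā=36.5024, payoff=43.6776, prob=0.000968
UDDU: Ā=55.2339, payoff=24.9461, prob=0.008472
DUDU: Ā=48.9939, payoff=31.1861, prob=0.008472
UUDU: Ā=74.1354, payoff=6.0446, prob=0.074132
DDUU: Ā=44.2515, payoff=35.9285, prob=0.008472
UDUU: Ā=66.9594, payoff=13.2206, prob=0.074132
DUUU: Ā=60.7194, payoff=19.4606, prob=0.074132
UUUU: Ā=91.8781, payoff=0.0000, prob=0.648655
Price = Σ prob·payoff / R^4 = 4.286880 / 1.518070 = 2.8239

price = 2.8239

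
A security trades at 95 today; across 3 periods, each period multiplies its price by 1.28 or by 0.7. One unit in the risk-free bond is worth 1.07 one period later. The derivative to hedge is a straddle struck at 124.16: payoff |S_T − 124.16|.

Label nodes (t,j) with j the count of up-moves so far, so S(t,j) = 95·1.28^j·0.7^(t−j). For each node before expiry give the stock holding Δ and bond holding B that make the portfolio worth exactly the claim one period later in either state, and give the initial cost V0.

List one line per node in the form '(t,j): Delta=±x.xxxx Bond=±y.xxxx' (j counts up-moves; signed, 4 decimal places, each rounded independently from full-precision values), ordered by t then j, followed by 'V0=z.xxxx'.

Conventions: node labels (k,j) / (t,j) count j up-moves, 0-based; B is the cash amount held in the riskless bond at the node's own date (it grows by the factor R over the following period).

Under the risk-neutral measure, an up-move has probability p* = (R−d)/(u−d) = 0.6379 and values discount at R = 1.07.
At maturity the claim pays: V(3,0)=91.5750, V(3,1)=64.5760, V(3,2)=15.2064, V(3,3)=75.0694
Node (2,0) S=46.5500: V=(p*·64.5760+(1−p*)·91.5750)/1.07=69.4874; Δ=(64.5760−91.5750)/(59.5840−32.5850)=-1.0000; B=V−Δ·S=116.0374
Node (2,1) S=85.1200: V=(p*·15.2064+(1−p*)·64.5760)/1.07=30.9174; Δ=(15.2064−64.5760)/(108.9536−59.5840)=-1.0000; B=V−Δ·S=116.0374
Node (2,2) S=155.6480: V=(p*·75.0694+(1−p*)·15.2064)/1.07=49.9018; Δ=(75.0694−15.2064)/(199.2294−108.9536)=0.6631; B=V−Δ·S=-53.3104
Node (1,0) S=66.5000: V=(p*·30.9174+(1−p*)·69.4874)/1.07=41.9462; Δ=(30.9174−69.4874)/(85.1200−46.5500)=-1.0000; B=V−Δ·S=108.4462
Node (1,1) S=121.6000: V=(p*·49.9018+(1−p*)·30.9174)/1.07=40.2132; Δ=(49.9018−30.9174)/(155.6480−85.1200)=0.2692; B=V−Δ·S=7.4815
Node (0,0) S=95.0000: V=(p*·40.2132+(1−p*)·41.9462)/1.07=38.1688; Δ=(40.2132−41.9462)/(121.6000−66.5000)=-0.0315; B=V−Δ·S=41.1567
Check: Δ(0,0)·S0 + B(0,0) = 38.1688 = V0.

(0,0): Delta=-0.0315 Bond=41.1567
(1,0): Delta=-1.0000 Bond=108.4462
(1,1): Delta=0.2692 Bond=7.4815
(2,0): Delta=-1.0000 Bond=116.0374
(2,1): Delta=-1.0000 Bond=116.0374
(2,2): Delta=0.6631 Bond=-53.3104
V0=38.1688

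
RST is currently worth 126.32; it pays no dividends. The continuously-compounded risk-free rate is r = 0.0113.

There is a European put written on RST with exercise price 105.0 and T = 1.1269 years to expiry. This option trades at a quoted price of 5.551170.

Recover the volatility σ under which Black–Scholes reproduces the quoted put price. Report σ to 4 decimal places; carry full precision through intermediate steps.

sigma = 0.2910

At σ = 0.2910 the Black–Scholes value reproduces the quote:
σ√T = 0.291·√1.1269 = 0.308913
d₁ = (ln(S/K) + (r+σ²/2)T) / (σ√T) = (ln(126.32/105.0) + (0.0113+0.291²/2)·1.1269) / 0.308913 = (0.184858 + 0.060447) / 0.308913 = 0.794093
d₂ = d₁ − σ√T = 0.794093 − 0.308913 = 0.485181
e^{−rT} = 0.987347
N(−d₁) = 0.213571,  N(−d₂) = 0.313774
V = K·e^{−rT}·N(−d₂) − S·N(−d₁) = 32.529398 − 26.978228 = 5.551170 (matching the quote); vega is positive throughout, so no other σ reproduces this price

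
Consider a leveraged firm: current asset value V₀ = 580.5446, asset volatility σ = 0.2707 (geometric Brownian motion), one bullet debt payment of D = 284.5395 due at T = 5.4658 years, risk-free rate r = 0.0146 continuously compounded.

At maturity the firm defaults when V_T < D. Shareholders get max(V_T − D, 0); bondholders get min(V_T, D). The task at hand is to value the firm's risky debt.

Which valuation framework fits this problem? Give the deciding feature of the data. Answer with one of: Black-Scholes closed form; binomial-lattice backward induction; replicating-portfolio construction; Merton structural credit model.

Key observation: with the firm-asset dynamics (V₀ = 580.5446) and a single zero-coupon liability of face 284.5395 given, debt value, spread, and default probability all derive from the option view of the balance sheet.

framework: Merton structural credit model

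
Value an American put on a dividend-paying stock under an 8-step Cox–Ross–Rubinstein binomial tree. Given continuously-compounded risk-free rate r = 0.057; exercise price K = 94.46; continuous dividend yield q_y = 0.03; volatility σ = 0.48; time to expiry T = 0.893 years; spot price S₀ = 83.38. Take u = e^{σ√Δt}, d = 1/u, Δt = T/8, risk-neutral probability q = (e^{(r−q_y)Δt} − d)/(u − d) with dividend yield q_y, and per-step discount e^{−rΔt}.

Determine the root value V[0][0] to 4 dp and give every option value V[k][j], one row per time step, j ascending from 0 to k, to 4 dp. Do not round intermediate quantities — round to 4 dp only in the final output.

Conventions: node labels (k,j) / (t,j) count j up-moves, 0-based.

params: Δt=0.11163 u=1.17394 d=0.85183 q=0.46936 e^(-rΔt)=0.99366
t_8 payoffs: 71.3457 62.6051 50.5593 33.9584 11.0800 0.0000 0.0000 0.0000 0.0000
k=7: node(7,0) S=27.1349 payoff=67.3251 vs cont=66.8167 → 67.3251 [stop]  node(7,1) S=37.3959 payoff=57.0641 vs cont=56.5900 → 57.0641 [stop]  node(7,2) S=51.5370 payoff=42.9230 vs cont=42.4962 → 42.9230 [stop]  node(7,3) S=71.0255 payoff=23.4345 vs cont=23.0728 → 23.4345 [stop]  node(7,4) S=97.8835 payoff=0.0000 vs cont=5.8422 → 5.8422 [wait]  node(7,5) S=134.8978 payoff=0.0000 vs cont=0.0000 → 0.0000 [wait]  node(7,6) S=185.9088 payoff=0.0000 vs cont=0.0000 → 0.0000 [wait]  node(7,7) S=256.2095 payoff=0.0000 vs cont=0.0000 → 0.0000 [wait]
k=6: node(6,0) S=31.8549 payoff=62.6051 vs cont=62.1125 → 62.6051 [stop]  node(6,1) S=43.9007 payoff=50.5593 vs cont=50.1070 → 50.5593 [stop]  node(6,2) S=60.5016 payoff=33.9584 vs cont=33.5616 → 33.9584 [stop]  node(6,3) S=83.3800 payoff=11.0800 vs cont=15.0810 → 15.0810 [wait]  node(6,4) S=114.9098 payoff=0.0000 vs cont=3.0804 → 3.0804 [wait]  node(6,5) S=158.3625 payoff=0.0000 vs cont=0.0000 → 0.0000 [wait]  node(6,6) S=218.2467 payoff=0.0000 vs cont=0.0000 → 0.0000 [wait]
k=5: node(5,0) S=37.3959 payoff=57.0641 vs cont=56.5900 → 57.0641 [stop]  node(5,1) S=51.5370 payoff=42.9230 vs cont=42.4962 → 42.9230 [stop]  node(5,2) S=71.0255 payoff=23.4345 vs cont=24.9389 → 24.9389 [wait]  node(5,3) S=97.8835 payoff=0.0000 vs cont=9.3884 → 9.3884 [wait]  node(5,4) S=134.8978 payoff=0.0000 vs cont=1.6242 → 1.6242 [wait]  node(5,5) S=185.9088 payoff=0.0000 vs cont=0.0000 → 0.0000 [wait]
k=4: node(4,0) S=43.9007 payoff=50.5593 vs cont=50.1070 → 50.5593 [stop]  node(4,1) S=60.5016 payoff=33.9584 vs cont=34.2632 → 34.2632 [wait]  node(4,2) S=83.3800 payoff=11.0800 vs cont=17.5282 → 17.5282 [wait]  node(4,3) S=114.9098 payoff=0.0000 vs cont=5.7078 → 5.7078 [wait]  node(4,4) S=158.3625 payoff=0.0000 vs cont=0.8564 → 0.8564 [wait]
k=3: node(3,0) S=51.5370 payoff=42.9230 vs cont=42.6383 → 42.9230 [stop]  node(3,1) S=71.0255 payoff=23.4345 vs cont=26.2409 → 26.2409 [wait]  node(3,2) S=97.8835 payoff=0.0000 vs cont=11.9041 → 11.9041 [wait]  node(3,3) S=134.8978 payoff=0.0000 vs cont=3.4089 → 3.4089 [wait]
k=2: node(2,0) S=60.5016 payoff=33.9584 vs cont=34.8705 → 34.8705 [wait]  node(2,1) S=83.3800 payoff=11.0800 vs cont=19.3880 → 19.3880 [wait]  node(2,2) S=114.9098 payoff=0.0000 vs cont=7.8666 → 7.8666 [wait]
k=1: node(1,0) S=71.0255 payoff=23.4345 vs cont=27.4285 → 27.4285 [wait]  node(1,1) S=97.8835 payoff=0.0000 vs cont=13.8916 → 13.8916 [wait]
k=0: node(0,0) S=83.3800 payoff=11.0800 vs cont=20.9411 → 20.9411 [wait]

price = 20.9411
tree:
20.9411
27.4285 13.8916
34.8705 19.3880 7.8666
42.9230 26.2409 11.9041 3.4089
50.5593 34.2632 17.5282 5.7078 0.8564
57.0641 42.9230 24.9389 9.3884 1.6242 0.0000
62.6051 50.5593 33.9584 15.0810 3.0804 0.0000 0.0000
67.3251 57.0641 42.9230 23.4345 5.8422 0.0000 0.0000 0.0000
71.3457 62.6051 50.5593 33.9584 11.0800 0.0000 0.0000 0.0000 0.0000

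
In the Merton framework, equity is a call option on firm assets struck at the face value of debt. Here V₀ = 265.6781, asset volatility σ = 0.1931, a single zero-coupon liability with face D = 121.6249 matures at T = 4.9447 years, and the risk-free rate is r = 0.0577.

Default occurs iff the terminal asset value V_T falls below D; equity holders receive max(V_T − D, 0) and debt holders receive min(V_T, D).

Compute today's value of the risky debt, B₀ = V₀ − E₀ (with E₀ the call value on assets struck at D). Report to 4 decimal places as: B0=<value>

B0=91.2972

Apply the equity-as-call identities (strike 121.6249, horizon 4.9447 years):
d₁ = [ln(V₀/D) + (r + σ²/2)T] / (σ√T)
   = [ln(265.6781/121.6249) + (0.0577 + 0.5·0.1931²)·4.9447] / (0.1931·√4.9447)
   = [0.781344 + 0.377497] / 0.429390 = 2.698805
d₂ = d₁ − σ√T = 2.698805 − 0.429390 = 2.269415
N(d₁) = 0.996521,  N(d₂) = 0.988378,  e^(−rT) = 0.751782
E₀ = V₀·N(d₁) − D·e^(−rT)·N(d₂)
   = 265.6781·0.996521 − 121.6249·0.751782·0.988378 = 174.380926
B₀ = V₀ − E₀ = 265.6781 − 174.380926 = 91.297174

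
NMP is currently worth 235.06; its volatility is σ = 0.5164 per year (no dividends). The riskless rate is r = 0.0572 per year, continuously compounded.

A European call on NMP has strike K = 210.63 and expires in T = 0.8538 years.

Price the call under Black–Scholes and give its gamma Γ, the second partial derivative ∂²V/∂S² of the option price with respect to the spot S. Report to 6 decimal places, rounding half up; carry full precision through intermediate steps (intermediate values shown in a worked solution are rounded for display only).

σ√T = 0.5164·√0.8538 = 0.477160
d₁ = (ln(S/K) + (r+σ²/2)T) / (σ√T) = (ln(235.06/210.63) + (0.0572+0.5164²/2)·0.8538) / 0.477160 = (0.109738 + 0.162678) / 0.477160 = 0.570911
d₂ = d₁ − σ√T = 0.570911 − 0.477160 = 0.093751
e^{−rT} = 0.952336
N(d₁) = 0.715970,  N(d₂) = 0.537346
Call price V = S·N(d₁) − K·e^{−rT}·N(d₂) = 168.295917 − 107.786606 = 60.509311
φ(d₁) = (1/√(2π))·e^{−d₁²/2} = 0.338948
Γ = φ(d₁) / (S·σ·√T) = 0.003022

price = 60.509311
Γ = 0.003022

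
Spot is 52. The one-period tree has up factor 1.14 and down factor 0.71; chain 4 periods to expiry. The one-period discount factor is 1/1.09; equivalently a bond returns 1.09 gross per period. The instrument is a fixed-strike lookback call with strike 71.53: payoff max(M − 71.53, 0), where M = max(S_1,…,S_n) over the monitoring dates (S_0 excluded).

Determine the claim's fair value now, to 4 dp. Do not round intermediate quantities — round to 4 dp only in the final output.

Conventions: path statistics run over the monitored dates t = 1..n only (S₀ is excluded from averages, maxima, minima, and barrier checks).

Set p* = 0.8837 (from d < R < u); the path-dependent value is the discounted p*-expectation over all price paths.
Enumerate all 2^4 = 16 price paths (U = up ×1.14, D = down ×0.71); each path with k up-moves has probability p*^k·(1−p*)^(4−k).
DDDD: M=36.9200, payoff=0.0000, prob=0.000183
UDDD: M=59.2800, payoff=0.0000, prob=0.001389
DUDD: M=42.0888, payoff=0.0000, prob=0.001389
UUDD: M=67.5792, payoff=0.0000, prob=0.010559
DDUD: M=36.9200, payoff=0.0000, prob=0.001389
UDUD: M=59.2800, payoff=0.0000, prob=0.010559
DUUD: M=47.9812, payoff=0.0000, prob=0.010559
UUUD: M=77.0403, payoff=5.5103, prob=0.080250
DDDU: M=36.9200, payoff=0.0000, prob=0.001389
UDDU: M=59.2800, payoff=0.0000, prob=0.010559
DUDU: M=42.0888, payoff=0.0000, prob=0.010559
UUDU: M=67.5792, payoff=0.0000, prob=0.080250
DDUU: M=36.9200, payoff=0.0000, prob=0.010559
UDUU: M=59.2800, payoff=0.0000, prob=0.080250
DUUU: M=54.6986, payoff=0.0000, prob=0.080250
UUUU: M=87.8259, payoff=16.2959, prob=0.609903
Price = Σ prob·payoff / R^4 = 10.381133 / 1.411582 = 7.3543

price = 7.3543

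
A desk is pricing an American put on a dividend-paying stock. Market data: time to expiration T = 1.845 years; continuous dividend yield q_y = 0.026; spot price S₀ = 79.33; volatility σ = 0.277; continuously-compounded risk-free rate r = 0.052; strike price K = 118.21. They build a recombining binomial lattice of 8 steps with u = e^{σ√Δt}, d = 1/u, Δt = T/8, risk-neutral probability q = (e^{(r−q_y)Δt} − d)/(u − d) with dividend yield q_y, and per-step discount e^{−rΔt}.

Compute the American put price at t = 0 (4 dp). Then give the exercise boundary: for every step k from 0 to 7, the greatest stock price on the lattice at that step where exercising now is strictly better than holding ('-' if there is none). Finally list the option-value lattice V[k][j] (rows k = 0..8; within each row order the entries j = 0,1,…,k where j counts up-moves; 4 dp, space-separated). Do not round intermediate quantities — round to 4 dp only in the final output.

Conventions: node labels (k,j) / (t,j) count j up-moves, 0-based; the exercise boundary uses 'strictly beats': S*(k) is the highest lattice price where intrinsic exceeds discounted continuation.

params: Δt=0.23062 u=1.14228 d=0.87544 q=0.48933 e^(-rΔt)=0.98808
t_8 payoffs: 90.8408 82.4987 71.6139 57.4114 38.8800 14.7002 0.0000 0.0000 0.0000
t_7: node(7,0) S=31.2632 payoff=86.9468 vs cont=85.7245 → 86.9468 [stop]  node(7,1) S=40.7922 payoff=77.4178 vs cont=76.2525 → 77.4178 [stop]  node(7,2) S=53.2257 payoff=64.9843 vs cont=63.8933 → 64.9843 [stop]  node(7,3) S=69.4489 payoff=48.7611 vs cont=47.7671 → 48.7611 [stop]  node(7,4) S=90.6169 payoff=27.5931 vs cont=26.7256 → 27.5931 [stop]  node(7,5) S=118.2370 payoff=0.0000 vs cont=7.4174 → 7.4174 [wait]  node(7,6) S=154.2756 payoff=0.0000 vs cont=0.0000 → 0.0000 [wait]  node(7,7) S=201.2989 payoff=0.0000 vs cont=0.0000 → 0.0000 [wait]  ⇒ S*(7)=90.6169
t_6: node(6,0) S=35.7113 payoff=82.4987 vs cont=81.3030 → 82.4987 [stop]  node(6,1) S=46.5961 payoff=71.6139 vs cont=70.4833 → 71.6139 [stop]  node(6,2) S=60.7986 payoff=57.4114 vs cont=56.3657 → 57.4114 [stop]  node(6,3) S=79.3300 payoff=38.8800 vs cont=37.9451 → 38.8800 [stop]  node(6,4) S=103.5098 payoff=14.7002 vs cont=17.5092 → 17.5092 [wait]  node(6,5) S=135.0596 payoff=0.0000 vs cont=3.7427 → 3.7427 [wait]  node(6,6) S=176.2257 payoff=0.0000 vs cont=0.0000 → 0.0000 [wait]  ⇒ S*(6)=79.3300
t_5: node(5,0) S=40.7922 payoff=77.4178 vs cont=76.2525 → 77.4178 [stop]  node(5,1) S=53.2257 payoff=64.9843 vs cont=63.8933 → 64.9843 [stop]  node(5,2) S=69.4489 payoff=48.7611 vs cont=47.7671 → 48.7611 [stop]  node(5,3) S=90.6169 payoff=27.5931 vs cont=28.0838 → 28.0838 [wait]  node(5,4) S=118.2370 payoff=0.0000 vs cont=10.6444 → 10.6444 [wait]  node(5,5) S=154.2756 payoff=0.0000 vs cont=1.8885 → 1.8885 [wait]  ⇒ S*(5)=69.4489
t_4: node(4,0) S=46.5961 payoff=71.6139 vs cont=70.4833 → 71.6139 [stop]  node(4,1) S=60.7986 payoff=57.4114 vs cont=56.3657 → 57.4114 [stop]  node(4,2) S=79.3300 payoff=38.8800 vs cont=38.1824 → 38.8800 [stop]  node(4,3) S=103.5098 payoff=14.7002 vs cont=19.3171 → 19.3171 [wait]  node(4,4) S=135.0596 payoff=0.0000 vs cont=6.2840 → 6.2840 [wait]  ⇒ S*(4)=79.3300
t_3: node(3,0) S=53.2257 payoff=64.9843 vs cont=63.8933 → 64.9843 [stop]  node(3,1) S=69.4489 payoff=48.7611 vs cont=47.7671 → 48.7611 [stop]  node(3,2) S=90.6169 payoff=27.5931 vs cont=28.9579 → 28.9579 [wait]  node(3,3) S=118.2370 payoff=0.0000 vs cont=12.7853 → 12.7853 [wait]  ⇒ S*(3)=69.4489
t_2: node(2,0) S=60.7986 payoff=57.4114 vs cont=56.3657 → 57.4114 [stop]  node(2,1) S=79.3300 payoff=38.8800 vs cont=38.6050 → 38.8800 [stop]  node(2,2) S=103.5098 payoff=14.7002 vs cont=20.7933 → 20.7933 [wait]  ⇒ S*(2)=79.3300
t_1: node(1,0) S=69.4489 payoff=48.7611 vs cont=47.7671 → 48.7611 [stop]  node(1,1) S=90.6169 payoff=27.5931 vs cont=29.6716 → 29.6716 [wait]  ⇒ S*(1)=69.4489
t_0: node(0,0) S=79.3300 payoff=38.8800 vs cont=38.9501 → 38.9501 [wait]  ⇒ S*(0)=-

price = 38.9501
boundary = - 69.4489 79.3300 69.4489 79.3300 69.4489 79.3300 90.6169
tree:
38.9501
48.7611 29.6716
57.4114 38.8800 20.7933
64.9843 48.7611 28.9579 12.7853
71.6139 57.4114 38.8800 19.3171 6.2840
77.4178 64.9843 48.7611 28.0838 10.6444 1.8885
82.4987 71.6139 57.4114 38.8800 17.5092 3.7427 0.0000
86.9468 77.4178 64.9843 48.7611 27.5931 7.4174 0.0000 0.0000
90.8408 82.4987 71.6139 57.4114 38.8800 14.7002 0.0000 0.0000 0.0000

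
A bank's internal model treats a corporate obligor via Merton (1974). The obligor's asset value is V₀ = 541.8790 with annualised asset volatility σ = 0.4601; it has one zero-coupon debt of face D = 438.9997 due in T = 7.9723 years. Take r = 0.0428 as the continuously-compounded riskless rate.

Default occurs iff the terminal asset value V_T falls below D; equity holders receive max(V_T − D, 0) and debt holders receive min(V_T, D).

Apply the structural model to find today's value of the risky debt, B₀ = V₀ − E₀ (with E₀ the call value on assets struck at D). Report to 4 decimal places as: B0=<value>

With assets at 541.8790 and a single debt payment of 438.9997 at 7.9723 years:
d₁ = [ln(V₀/D) + (r + σ²/2)T] / (σ√T)
   = [ln(541.8790/438.9997) + (0.0428 + 0.5·0.4601²)·7.9723] / (0.4601·√7.9723)
   = [0.210544 + 1.185051] / 1.299104 = 1.074274
d₂ = d₁ − σ√T = 1.074274 − 1.299104 = -0.224830
N(d₁) = 0.858650,  N(d₂) = 0.411056,  e^(−rT) = 0.710906
E₀ = V₀·N(d₁) − D·e^(−rT)·N(d₂)
   = 541.8790·0.858650 − 438.9997·0.710906·0.411056 = 336.999025
B₀ = V₀ − E₀ = 541.8790 − 336.999025 = 204.879975

B0=204.8800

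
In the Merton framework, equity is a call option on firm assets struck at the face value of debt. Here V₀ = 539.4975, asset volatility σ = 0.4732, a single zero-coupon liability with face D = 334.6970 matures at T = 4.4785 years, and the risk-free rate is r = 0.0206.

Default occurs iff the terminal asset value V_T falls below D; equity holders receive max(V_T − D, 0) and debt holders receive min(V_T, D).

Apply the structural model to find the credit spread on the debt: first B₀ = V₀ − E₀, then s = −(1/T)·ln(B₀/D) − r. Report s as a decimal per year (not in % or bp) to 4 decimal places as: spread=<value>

With assets at 539.4975 and a single debt payment of 334.6970 at 4.4785 years:
d₁ = [ln(V₀/D) + (r + σ²/2)T] / (σ√T)
   = [ln(539.4975/334.6970) + (0.0206 + 0.5·0.4732²)·4.4785] / (0.4732·√4.4785)
   = [0.477413 + 0.593666] / 1.001408 = 1.069573
d₂ = d₁ − σ√T = 1.069573 − 1.001408 = 0.068165
N(d₁) = 0.857594,  N(d₂) = 0.527173,  e^(−rT) = 0.911871
E₀ = V₀·N(d₁) − D·e^(−rT)·N(d₂)
   = 539.4975·0.857594 − 334.6970·0.911871·0.527173 = 301.776575
B₀ = V₀ − E₀ = 539.4975 − 301.776575 = 237.720925
spread = −(1/T)·ln(B₀/D) − r = −(1/4.4785)·ln(237.720925/334.6970) − 0.0206 = 0.05579349

spread=0.0558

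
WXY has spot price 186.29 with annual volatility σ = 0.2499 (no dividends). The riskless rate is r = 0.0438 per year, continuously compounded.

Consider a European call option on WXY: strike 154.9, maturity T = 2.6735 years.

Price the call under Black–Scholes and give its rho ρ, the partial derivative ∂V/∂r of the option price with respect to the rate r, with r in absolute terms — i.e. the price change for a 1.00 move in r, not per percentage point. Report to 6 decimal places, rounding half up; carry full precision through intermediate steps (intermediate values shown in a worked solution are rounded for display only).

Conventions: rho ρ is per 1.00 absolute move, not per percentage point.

σ√T = 0.2499·√2.6735 = 0.408608
d₁ = (ln(S/K) + (r+σ²/2)T) / (σ√T) = (ln(186.29/154.9) + (0.0438+0.2499²/2)·2.6735) / 0.408608 = (0.184525 + 0.200579) / 0.408608 = 0.942479
d₂ = d₁ − σ√T = 0.942479 − 0.408608 = 0.533872
e^{−rT} = 0.889497
N(d₁) = 0.827026,  N(d₂) = 0.703285
Call price V = S·N(d₁) − K·e^{−rT}·N(d₂) = 154.066747 − 96.900754 = 57.165993
ρ = K·T·e^{−rT}·N(d₂) = 259.064167

price = 57.165993
ρ = 259.064167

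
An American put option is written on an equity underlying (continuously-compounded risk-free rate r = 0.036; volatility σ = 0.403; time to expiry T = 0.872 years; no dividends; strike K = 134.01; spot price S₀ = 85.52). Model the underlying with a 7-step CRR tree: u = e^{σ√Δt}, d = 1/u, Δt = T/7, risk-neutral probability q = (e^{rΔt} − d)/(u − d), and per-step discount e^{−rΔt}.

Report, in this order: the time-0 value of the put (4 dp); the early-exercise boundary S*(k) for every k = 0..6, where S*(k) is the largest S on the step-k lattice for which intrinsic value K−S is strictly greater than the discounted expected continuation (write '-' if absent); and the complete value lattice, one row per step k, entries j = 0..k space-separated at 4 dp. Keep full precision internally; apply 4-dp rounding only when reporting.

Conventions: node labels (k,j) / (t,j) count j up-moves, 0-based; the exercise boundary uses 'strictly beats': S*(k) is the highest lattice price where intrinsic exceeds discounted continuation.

price = 48.9260
boundary = - 74.1813 85.5200 74.1813 85.5200 98.5918 113.6616
tree:
48.9260
59.8287 37.5844
69.6640 48.4900 26.1335
78.1953 59.8287 36.4267 15.2380
85.5955 69.6640 48.4900 23.7121 6.2096
92.0145 78.1953 59.8287 35.4182 11.2648 0.7966
97.5825 85.5955 69.6640 48.4900 20.3484 1.5395 0.0000
102.4122 92.0145 78.1953 59.8287 35.4182 2.9752 0.0000 0.0000

params: Δt=0.12457 u=1.15285 d=0.86742 q=0.48025 e^(-rΔt)=0.99553
t_7 payoffs: 102.4122 92.0145 78.1953 59.8287 35.4182 2.9752 0.0000 0.0000
t_6: node(6,0) S=36.4275 payoff=97.5825 vs cont=96.9828 → 97.5825 [stop]  node(6,1) S=48.4145 payoff=85.5955 vs cont=84.9958 → 85.5955 [stop]  node(6,2) S=64.3460 payoff=69.6640 vs cont=69.0643 → 69.6640 [stop]  node(6,3) S=85.5200 payoff=48.4900 vs cont=47.8904 → 48.4900 [stop]  node(6,4) S=113.6616 payoff=20.3484 vs cont=19.7488 → 20.3484 [stop]  node(6,5) S=151.0635 payoff=0.0000 vs cont=1.5395 → 1.5395 [wait]  node(6,6) S=200.7731 payoff=0.0000 vs cont=0.0000 → 0.0000 [wait]  ⇒ S*(6)=113.6616
t_5: node(5,0) S=41.9955 payoff=92.0145 vs cont=91.4149 → 92.0145 [stop]  node(5,1) S=55.8147 payoff=78.1953 vs cont=77.5956 → 78.1953 [stop]  node(5,2) S=74.1813 payoff=59.8287 vs cont=59.2290 → 59.8287 [stop]  node(5,3) S=98.5918 payoff=35.4182 vs cont=34.8186 → 35.4182 [stop]  node(5,4) S=131.0348 payoff=2.9752 vs cont=11.2648 → 11.2648 [wait]  node(5,5) S=174.1537 payoff=0.0000 vs cont=0.7966 → 0.7966 [wait]  ⇒ S*(5)=98.5918
t_4: node(4,0) S=48.4145 payoff=85.5955 vs cont=84.9958 → 85.5955 [stop]  node(4,1) S=64.3460 payoff=69.6640 vs cont=69.0643 → 69.6640 [stop]  node(4,2) S=85.5200 payoff=48.4900 vs cont=47.8904 → 48.4900 [stop]  node(4,3) S=113.6616 payoff=20.3484 vs cont=23.7121 → 23.7121 [wait]  node(4,4) S=151.0635 payoff=0.0000 vs cont=6.2096 → 6.2096 [wait]  ⇒ S*(4)=85.5200
t_3: node(3,0) S=55.8147 payoff=78.1953 vs cont=77.5956 → 78.1953 [stop]  node(3,1) S=74.1813 payoff=59.8287 vs cont=59.2290 → 59.8287 [stop]  node(3,2) S=98.5918 payoff=35.4182 vs cont=36.4267 → 36.4267 [wait]  node(3,3) S=131.0348 payoff=2.9752 vs cont=15.2380 → 15.2380 [wait]  ⇒ S*(3)=74.1813
t_2: node(2,0) S=64.3460 payoff=69.6640 vs cont=69.0643 → 69.6640 [stop]  node(2,1) S=85.5200 payoff=48.4900 vs cont=48.3725 → 48.4900 [stop]  node(2,2) S=113.6616 payoff=20.3484 vs cont=26.1335 → 26.1335 [wait]  ⇒ S*(2)=85.5200
t_1: node(1,0) S=74.1813 payoff=59.8287 vs cont=59.2290 → 59.8287 [stop]  node(1,1) S=98.5918 payoff=35.4182 vs cont=37.5844 → 37.5844 [wait]  ⇒ S*(1)=74.1813
t_0: node(0,0) S=85.5200 payoff=48.4900 vs cont=48.9260 → 48.9260 [wait]  ⇒ S*(0)=-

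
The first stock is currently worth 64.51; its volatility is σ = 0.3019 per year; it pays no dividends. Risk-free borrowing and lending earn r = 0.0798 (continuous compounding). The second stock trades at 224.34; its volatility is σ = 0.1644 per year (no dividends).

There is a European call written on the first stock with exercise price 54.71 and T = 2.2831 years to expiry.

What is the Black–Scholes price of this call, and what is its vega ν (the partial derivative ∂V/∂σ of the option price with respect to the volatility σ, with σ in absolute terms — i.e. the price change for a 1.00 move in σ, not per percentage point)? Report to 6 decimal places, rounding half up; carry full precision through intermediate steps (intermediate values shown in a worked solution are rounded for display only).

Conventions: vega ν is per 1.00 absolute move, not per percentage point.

price = 22.050816
ν = 23.852609

σ√T = 0.3019·√2.2831 = 0.456169
d₁ = (ln(S/K) + (r+σ²/2)T) / (σ√T) = (ln(64.51/54.71) + (0.0798+0.3019²/2)·2.2831) / 0.456169 = (0.164774 + 0.286236) / 0.456169 = 0.988691
d₂ = d₁ − σ√T = 0.988691 − 0.456169 = 0.532522
e^{−rT} = 0.833442
N(d₁) = 0.838593,  N(d₂) = 0.702818
Call price V = S·N(d₁) − K·e^{−rT}·N(d₂) = 54.097627 − 32.046811 = 22.050816
φ(d₁) = (1/√(2π))·e^{−d₁²/2} = 0.244707
ν = S·φ(d₁)·√T = 23.852609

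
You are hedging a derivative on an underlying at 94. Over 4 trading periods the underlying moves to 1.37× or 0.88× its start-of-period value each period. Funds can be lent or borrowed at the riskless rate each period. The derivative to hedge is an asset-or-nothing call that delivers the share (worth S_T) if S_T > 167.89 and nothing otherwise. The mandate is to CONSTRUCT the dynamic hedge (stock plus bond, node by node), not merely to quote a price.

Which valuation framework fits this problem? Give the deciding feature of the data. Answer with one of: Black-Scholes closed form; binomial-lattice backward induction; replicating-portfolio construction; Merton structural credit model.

Key observation: what is demanded is not a single number but the (Δ, B) position at each node of the 1.37/0.88 tree starting at 94; constructing those positions is the replicating-portfolio method.

framework: replicating-portfolio construction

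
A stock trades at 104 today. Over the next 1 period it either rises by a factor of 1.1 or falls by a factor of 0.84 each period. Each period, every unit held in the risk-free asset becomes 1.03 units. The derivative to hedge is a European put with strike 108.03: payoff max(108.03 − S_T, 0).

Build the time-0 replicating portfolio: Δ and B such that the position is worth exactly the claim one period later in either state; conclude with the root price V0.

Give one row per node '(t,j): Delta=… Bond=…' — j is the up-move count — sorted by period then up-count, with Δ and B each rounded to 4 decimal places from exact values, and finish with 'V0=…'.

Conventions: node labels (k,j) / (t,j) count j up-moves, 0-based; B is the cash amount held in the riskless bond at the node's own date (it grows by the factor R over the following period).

The replicating-portfolio and risk-neutral prices coincide; use p* = (1.03−0.84)/(1.1−0.84) = 0.7308 for the latter.
At maturity the claim pays: V(1,0)=20.6700, V(1,1)=0.0000
Node (0,0) S=104.0000: V=(p*·0.0000+(1−p*)·20.6700)/1.03=5.4029; Δ=(0.0000−20.6700)/(114.4000−87.3600)=-0.7644; B=V−Δ·S=84.9029
Sanity check at the root: Δ(0,0)·S0 + B(0,0) reproduces V0 = 5.4029.

(0,0): Delta=-0.7644 Bond=84.9029
V0=5.4029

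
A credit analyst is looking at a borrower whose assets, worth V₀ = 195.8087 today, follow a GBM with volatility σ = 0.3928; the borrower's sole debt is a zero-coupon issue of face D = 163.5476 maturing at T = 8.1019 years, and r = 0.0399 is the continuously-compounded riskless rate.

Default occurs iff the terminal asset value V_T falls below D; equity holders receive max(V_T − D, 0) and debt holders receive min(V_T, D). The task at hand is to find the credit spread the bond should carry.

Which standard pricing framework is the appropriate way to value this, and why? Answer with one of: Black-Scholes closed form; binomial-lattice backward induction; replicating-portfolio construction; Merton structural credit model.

framework: Merton structural credit model

Key observation: a levered firm with one bullet debt due at 8.1019 years is the canonical structural-credit setup: equity is a call on the firm's assets struck at the face value.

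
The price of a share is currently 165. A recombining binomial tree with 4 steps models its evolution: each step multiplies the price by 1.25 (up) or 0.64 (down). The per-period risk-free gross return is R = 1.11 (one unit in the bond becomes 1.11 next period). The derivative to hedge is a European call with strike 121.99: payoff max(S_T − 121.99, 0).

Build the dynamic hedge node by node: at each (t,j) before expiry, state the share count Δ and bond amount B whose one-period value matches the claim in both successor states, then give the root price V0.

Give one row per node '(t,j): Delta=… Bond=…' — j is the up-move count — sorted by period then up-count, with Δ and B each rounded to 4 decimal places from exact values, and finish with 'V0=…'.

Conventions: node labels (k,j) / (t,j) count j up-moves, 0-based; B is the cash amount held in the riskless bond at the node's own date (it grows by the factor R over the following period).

The replicating-portfolio and risk-neutral prices coincide; use p* = (1.11−0.64)/(1.25−0.64) = 0.7705 for the latter.
Expiry values: V(4,0)=0.0000, V(4,1)=0.0000, V(4,2)=0.0000, V(4,3)=84.2600, V(4,4)=280.8420
Node (3,0) S=43.2538: V=(p*·0.0000+(1−p*)·0.0000)/1.11=0.0000; Δ=(0.0000−0.0000)/(54.0672−27.6824)=0.0000; B=V−Δ·S=0.0000
Node (3,1) S=84.4800: V=(p*·0.0000+(1−p*)·0.0000)/1.11=0.0000; Δ=(0.0000−0.0000)/(105.6000−54.0672)=0.0000; B=V−Δ·S=0.0000
Node (3,2) S=165.0000: V=(p*·84.2600+(1−p*)·0.0000)/1.11=58.4880; Δ=(84.2600−0.0000)/(206.2500−105.6000)=0.8372; B=V−Δ·S=-79.6432
Node (3,3) S=322.2656: V=(p*·280.8420+(1−p*)·84.2600)/1.11=212.3647; Δ=(280.8420−84.2600)/(402.8320−206.2500)=1.0000; B=V−Δ·S=-109.9009
Node (2,0) S=67.5840: V=(p*·0.0000+(1−p*)·0.0000)/1.11=0.0000; Δ=(0.0000−0.0000)/(84.4800−43.2538)=0.0000; B=V−Δ·S=0.0000
Node (2,1) S=132.0000: V=(p*·58.4880+(1−p*)·0.0000)/1.11=40.5986; Δ=(58.4880−0.0000)/(165.0000−84.4800)=0.7264; B=V−Δ·S=-55.2833
Node (2,2) S=257.8125: V=(p*·212.3647+(1−p*)·58.4880)/1.11=159.5034; Δ=(212.3647−58.4880)/(322.2656−165.0000)=0.9785; B=V−Δ·S=-92.7536
Node (1,0) S=105.6000: V=(p*·40.5986+(1−p*)·0.0000)/1.11=28.1810; Δ=(40.5986−0.0000)/(132.0000−67.5840)=0.6303; B=V−Δ·S=-38.3741
Node (1,1) S=206.2500: V=(p*·159.5034+(1−p*)·40.5986)/1.11=119.1115; Δ=(159.5034−40.5986)/(257.8125−132.0000)=0.9451; B=V−Δ·S=-75.8143
Node (0,0) S=165.0000: V=(p*·119.1115+(1−p*)·28.1810)/1.11=88.5065; Δ=(119.1115−28.1810)/(206.2500−105.6000)=0.9034; B=V−Δ·S=-60.5599
Check: Δ(0,0)·S0 + B(0,0) = 88.5065 = V0.

(0,0): Delta=0.9034 Bond=-60.5599
(1,0): Delta=0.6303 Bond=-38.3741
(1,1): Delta=0.9451 Bond=-75.8143
(2,0): Delta=0.0000 Bond=0.0000
(2,1): Delta=0.7264 Bond=-55.2833
(2,2): Delta=0.9785 Bond=-92.7536
(3,0): Delta=0.0000 Bond=0.0000
(3,1): Delta=0.0000 Bond=0.0000
(3,2): Delta=0.8372 Bond=-79.6432
(3,3): Delta=1.0000 Bond=-109.9009
V0=88.5065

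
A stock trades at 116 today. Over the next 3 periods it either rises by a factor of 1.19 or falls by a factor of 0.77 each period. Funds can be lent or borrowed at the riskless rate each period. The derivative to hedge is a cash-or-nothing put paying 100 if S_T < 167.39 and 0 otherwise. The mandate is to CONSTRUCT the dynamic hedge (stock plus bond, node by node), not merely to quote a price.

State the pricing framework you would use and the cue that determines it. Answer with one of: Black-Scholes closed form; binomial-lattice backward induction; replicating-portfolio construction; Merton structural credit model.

Key observation: the deliverable is the dynamic trading strategy on the 3-step tree (spot 116, moves 1.19 and 0.77), so the valuation must go through the node-by-node replicating-portfolio solve.

framework: replicating-portfolio construction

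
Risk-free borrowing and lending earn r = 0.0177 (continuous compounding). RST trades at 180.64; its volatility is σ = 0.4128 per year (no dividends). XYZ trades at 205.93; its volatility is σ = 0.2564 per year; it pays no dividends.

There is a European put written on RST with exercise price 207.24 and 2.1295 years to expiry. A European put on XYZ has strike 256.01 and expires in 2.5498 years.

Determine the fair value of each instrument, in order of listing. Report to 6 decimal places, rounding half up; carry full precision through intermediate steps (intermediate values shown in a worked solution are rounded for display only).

price(RST put K=207.24) = 55.067701
price(XYZ put K=256.01) = 59.083304

[RST put K=207.24]
σ√T = 0.4128·√2.1295 = 0.602391
d₁ = (ln(S/K) + (r+σ²/2)T) / (σ√T) = (ln(180.64/207.24) + (0.0177+0.4128²/2)·2.1295) / 0.602391 = (-0.137371 + 0.219130) / 0.602391 = 0.135723
d₂ = d₁ − σ√T = 0.135723 − 0.602391 = -0.466668
e^{−rT} = 0.963009
N(−d₁) = 0.446020,  N(−d₂) = 0.679631
price = K·e^{−rT}·N(−d₂) − S·N(−d₁) = 135.636793 − 80.569091 = 55.067701
[XYZ put K=256.01]
σ√T = 0.2564·√2.5498 = 0.409422
d₁ = (ln(S/K) + (r+σ²/2)T) / (σ√T) = (ln(205.93/256.01) + (0.0177+0.2564²/2)·2.5498) / 0.409422 = (-0.217680 + 0.128945) / 0.409422 = -0.216734
d₂ = d₁ − σ√T = -0.216734 − 0.409422 = -0.626156
e^{−rT} = 0.955872
N(−d₁) = 0.585792,  N(−d₂) = 0.734394
price = K·e^{−rT}·N(−d₂) − S·N(−d₁) = 179.715476 − 120.632171 = 59.083304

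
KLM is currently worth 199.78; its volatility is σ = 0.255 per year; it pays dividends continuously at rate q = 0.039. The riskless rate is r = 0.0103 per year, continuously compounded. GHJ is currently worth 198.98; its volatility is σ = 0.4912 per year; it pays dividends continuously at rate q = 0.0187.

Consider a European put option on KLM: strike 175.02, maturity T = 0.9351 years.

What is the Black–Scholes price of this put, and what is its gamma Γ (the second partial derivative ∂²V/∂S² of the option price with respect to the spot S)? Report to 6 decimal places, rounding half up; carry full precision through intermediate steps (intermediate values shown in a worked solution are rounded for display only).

σ√T = 0.255·√0.9351 = 0.246586
d₁ = (ln(S/K) + (r−q+σ²/2)T) / (σ√T) = (ln(199.78/175.02) + (0.0103−0.039+0.255²/2)·0.9351) / 0.246586 = (0.132317 + 0.003565) / 0.246586 = 0.551050
d₂ = d₁ − σ√T = 0.551050 − 0.246586 = 0.304464
e^{−rT} = 0.990415
e^{−qT} = 0.964188
N(−d₁) = 0.290800,  N(−d₂) = 0.380387
Put price V = K·e^{−rT}·N(−d₂) − S·e^{−qT}·N(−d₁) = 65.937224 − 56.015406 = 9.921818
φ(d₁) = (1/√(2π))·e^{−d₁²/2} = 0.342746
Γ = e^{−qT}·φ(d₁) / (S·σ·√T) = 0.006708

price = 9.921818
Γ = 0.006708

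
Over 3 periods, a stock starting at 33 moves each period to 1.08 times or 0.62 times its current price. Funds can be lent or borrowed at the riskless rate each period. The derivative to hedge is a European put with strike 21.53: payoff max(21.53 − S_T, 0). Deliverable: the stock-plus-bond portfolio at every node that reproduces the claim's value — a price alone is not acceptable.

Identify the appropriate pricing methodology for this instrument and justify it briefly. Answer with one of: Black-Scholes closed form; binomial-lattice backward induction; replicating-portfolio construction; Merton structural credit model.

framework: replicating-portfolio construction

Key observation: what is demanded is not a single number but the (Δ, B) position at each node of the 1.08/0.62 tree starting at 33; constructing those positions is the replicating-portfolio method.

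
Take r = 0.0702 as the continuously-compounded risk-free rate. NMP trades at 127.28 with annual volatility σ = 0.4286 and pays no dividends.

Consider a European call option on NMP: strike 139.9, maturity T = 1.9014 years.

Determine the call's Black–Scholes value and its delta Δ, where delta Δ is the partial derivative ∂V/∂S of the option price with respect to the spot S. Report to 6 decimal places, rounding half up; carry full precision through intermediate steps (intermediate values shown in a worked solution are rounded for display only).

price = 31.505257
Δ = 0.641096

σ√T = 0.4286·√1.9014 = 0.591002
d₁ = (ln(S/K) + (r+σ²/2)T) / (σ√T) = (ln(127.28/139.9) + (0.0702+0.4286²/2)·1.9014) / 0.591002 = (-0.094538 + 0.308120) / 0.591002 = 0.361389
d₂ = d₁ − σ√T = 0.361389 − 0.591002 = -0.229613
e^{−rT} = 0.875046
N(d₁) = 0.641096,  N(d₂) = 0.409196
Call price V = S·N(d₁) − K·e^{−rT}·N(d₂) = 81.598643 − 50.093386 = 31.505257
Δ = N(d₁) = 0.641096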